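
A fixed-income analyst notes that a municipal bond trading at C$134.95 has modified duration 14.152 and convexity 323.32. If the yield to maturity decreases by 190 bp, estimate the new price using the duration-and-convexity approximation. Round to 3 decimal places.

Duration effect: -D_mod·Δy = -14.152 × (-0.019) = +0.268888
Convexity effect: ½·C·(Δy)² = 0.5 × 323.32 × (-0.019)² = +0.05835926
ΔP/P ≈ +0.268888 + 0.05835926 = +0.32724726
New price ≈ 134.95 × (1 + 0.32724726) = 179.112017737.

C$179.112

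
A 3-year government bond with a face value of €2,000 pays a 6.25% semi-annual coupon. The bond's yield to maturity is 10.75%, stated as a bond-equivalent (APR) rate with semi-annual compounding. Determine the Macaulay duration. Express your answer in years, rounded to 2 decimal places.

Periodic yield y = 0.05375. Discount each cash flow and weight by its period:
  t   CF        PV=CF/(1+0.05375)^t    t·PV
  1        62.50        59.3120        59.3120
  2        62.50        56.2866       112.5732
  3        62.50        53.4155       160.2465
  4        62.50        50.6909       202.7634
  5        62.50        48.1052       240.5260
  6     2,062.50     1,506.4976     9,038.9853
  Σ                  1,774.3077     9,814.4064
Price P = Σ PV = 1,774.3077.
Macaulay duration = Σ(t·PV) / P = 9,814.4064 / 1,774.3077 = 5.53140 half-year periods.
In years: 5.53140 / 2 = 2.76570 years.

2.77 years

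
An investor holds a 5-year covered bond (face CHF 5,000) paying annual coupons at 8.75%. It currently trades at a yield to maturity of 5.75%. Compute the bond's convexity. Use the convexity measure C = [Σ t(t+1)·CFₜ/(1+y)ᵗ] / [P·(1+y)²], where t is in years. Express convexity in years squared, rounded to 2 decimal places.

21.89

With y = 0.0575:
  t   CF        PV=CF/(1+0.0575)^t    t·PV        t(t+1)·PV
  1       437.50       413.7116       413.7116         827.4232
  2       437.50       391.2166       782.4333       2,347.2998
  3       437.50       369.9448     1,109.8344       4,439.3376
  4       437.50       349.8296     1,399.3184       6,996.5920
  5     5,437.50     4,111.4725    20,557.3625     123,344.1750
  Σ                  5,636.1751    24,262.6601     137,954.8275
P = 5,636.1751.
Convexity = Σ t(t+1)·PV / [P·(1+y)²] = 137,954.8275 / (5,636.1751 × 1.118306) = 21.88727.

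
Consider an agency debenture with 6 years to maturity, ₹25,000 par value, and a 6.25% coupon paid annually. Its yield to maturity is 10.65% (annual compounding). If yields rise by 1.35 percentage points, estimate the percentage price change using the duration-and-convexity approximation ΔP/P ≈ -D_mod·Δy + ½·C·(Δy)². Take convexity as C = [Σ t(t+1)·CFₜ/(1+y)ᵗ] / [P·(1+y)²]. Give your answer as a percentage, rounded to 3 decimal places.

With y = 0.1065:
  t   CF        PV=CF/(1+0.1065)^t    t·PV        t(t+1)·PV
  1     1,562.50     1,412.1103     1,412.1103       2,824.2205
  2     1,562.50     1,276.1954     2,552.3909       7,657.1727
  3     1,562.50     1,153.3624     3,460.0871      13,840.3482
  4     1,562.50     1,042.3519     4,169.4075      20,847.0375
  5     1,562.50       942.0261     4,710.1305      28,260.7829
  6    26,562.50    14,473.0625    86,838.3751     607,868.6254
  Σ                 20,299.1085   103,142.5013     681,298.1873
P = 20,299.1085; D_Mac = 5.08113 yrs; D_mod = 4.59208 yrs; C = 27.41305.
Duration effect: -4.59208 × (+0.0135) = -0.061993
Convexity effect: 0.5 × 27.41305 × (0.0135)² = +0.0024980
ΔP/P ≈ -0.061993 + 0.0024980 = -0.059495 = -5.9495%.

-5.950%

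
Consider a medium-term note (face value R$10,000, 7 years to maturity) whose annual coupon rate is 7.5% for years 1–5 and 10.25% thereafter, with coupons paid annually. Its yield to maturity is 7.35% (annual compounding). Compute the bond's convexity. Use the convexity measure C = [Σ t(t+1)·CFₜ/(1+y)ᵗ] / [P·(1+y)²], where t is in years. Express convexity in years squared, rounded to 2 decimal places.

36.92

With y = 0.0735:
  t   CF        PV=CF/(1+0.0735)^t    t·PV        t(t+1)·PV
  1       750.00       698.6493       698.6493       1,397.2986
  2       750.00       650.8144     1,301.6288       3,904.8865
  3       750.00       606.2547     1,818.7641       7,275.0564
  4       750.00       564.7459     2,258.9835      11,294.9175
  5       750.00       526.0791     2,630.3953      15,782.3719
  6     1,025.00       669.7482     4,018.4894      28,129.4255
  7    11,025.00     6,710.6449    46,974.5141     375,796.1130
  Σ                 10,426.9364    59,701.4245     443,580.0695
P = 10,426.9364.
Convexity = Σ t(t+1)·PV / [P·(1+y)²] = 443,580.0695 / (10,426.9364 × 1.152402) = 36.91571.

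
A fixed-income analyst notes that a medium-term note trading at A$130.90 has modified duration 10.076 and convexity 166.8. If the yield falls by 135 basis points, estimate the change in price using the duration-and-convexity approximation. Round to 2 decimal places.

Duration effect: -D_mod·Δy = -10.076 × (-0.0135) = +0.136026
Convexity effect: ½·C·(Δy)² = 0.5 × 166.8 × (-0.0135)² = +0.01519965
ΔP/P ≈ +0.136026 + 0.01519965 = +0.15122565
ΔP ≈ 130.90 × (+0.15122565) = +19.795437585.

+A$19.80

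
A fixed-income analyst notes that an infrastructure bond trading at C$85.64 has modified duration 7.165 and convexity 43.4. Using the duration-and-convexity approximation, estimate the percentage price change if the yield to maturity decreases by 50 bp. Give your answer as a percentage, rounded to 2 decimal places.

+3.64%

Duration effect: -D_mod·Δy = -7.165 × (-0.005) = +0.035825
Convexity effect: ½·C·(Δy)² = 0.5 × 43.4 × (-0.005)² = +0.0005425
ΔP/P ≈ +0.035825 + 0.0005425 = +0.0363675
= +3.63675%.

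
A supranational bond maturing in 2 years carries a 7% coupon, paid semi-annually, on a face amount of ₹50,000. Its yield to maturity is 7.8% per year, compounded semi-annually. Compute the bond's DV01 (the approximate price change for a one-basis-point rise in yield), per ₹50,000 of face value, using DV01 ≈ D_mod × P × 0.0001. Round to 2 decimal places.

₹9.01

Periodic yield y = 0.039.
  t   CF        PV=CF/(1+0.039)^t    t·PV
  1     1,750.00     1,684.3118     1,684.3118
  2     1,750.00     1,621.0894     3,242.1787
  3     1,750.00     1,560.2400     4,680.7200
  4    51,750.00    44,406.6656   177,626.6623
  Σ                 49,272.3068   187,233.8728
P = 49,272.3068; D_Mac = 3.79998 half-year periods = 1.89999 yrs; D_mod = 1.82867 yrs.
DV01 ≈ 1.82867 × 49,272.3068 × 0.0001 = 9.010292.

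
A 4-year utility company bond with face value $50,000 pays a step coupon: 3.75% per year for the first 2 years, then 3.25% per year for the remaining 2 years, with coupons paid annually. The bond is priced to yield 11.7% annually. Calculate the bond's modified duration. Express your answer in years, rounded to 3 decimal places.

3.361 years

Periodic yield y = 0.117. First find Macaulay duration:
  t   CF        PV=CF/(1+0.117)^t    t·PV
  1     1,875.00     1,678.6034     1,678.6034
  2     1,875.00     1,502.7783     3,005.5567
  3     1,625.00     1,165.9874     3,497.9621
  4    51,625.00    33,162.5083   132,650.0334
  Σ                 37,509.8774   140,832.1555
P = 37,509.8774; Macaulay duration = 140,832.1555 / 37,509.8774 = 3.75454 years.
Modified duration = D_Mac / (1 + y) = 3.75454 / 1.117 = 3.36127 years.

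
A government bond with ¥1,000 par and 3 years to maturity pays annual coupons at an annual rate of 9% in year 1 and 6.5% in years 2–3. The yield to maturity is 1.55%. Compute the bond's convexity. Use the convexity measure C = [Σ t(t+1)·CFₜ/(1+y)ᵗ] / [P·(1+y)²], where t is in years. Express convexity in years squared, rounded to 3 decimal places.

With y = 0.0155:
  t   CF        PV=CF/(1+0.0155)^t    t·PV        t(t+1)·PV
  1        90.00        88.6263        88.6263         177.2526
  2        65.00        63.0309       126.0618         378.1854
  3     1,065.00     1,016.9739     3,050.9218      12,203.6873
  Σ                  1,168.6311     3,265.6099      12,759.1253
P = 1,168.6311.
Convexity = Σ t(t+1)·PV / [P·(1+y)²] = 12,759.1253 / (1,168.6311 × 1.031240) = 10.58726.

10.587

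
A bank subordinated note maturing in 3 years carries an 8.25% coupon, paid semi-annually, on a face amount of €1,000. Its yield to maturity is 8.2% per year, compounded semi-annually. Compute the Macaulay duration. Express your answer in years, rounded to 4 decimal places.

Periodic yield y = 0.041. Discount each cash flow and weight by its period:
  t   CF        PV=CF/(1+0.041)^t    t·PV
  1        41.25        39.6254        39.6254
  2        41.25        38.0647        76.1294
  3        41.25        36.5655       109.6966
  4        41.25        35.1254       140.5015
  5        41.25        33.7420       168.7098
  6     1,041.25       818.1833     4,909.1001
  Σ                  1,001.3063     5,443.7628
Price P = Σ PV = 1,001.3063.
Macaulay duration = Σ(t·PV) / P = 5,443.7628 / 1,001.3063 = 5.43666 half-year periods.
In years: 5.43666 / 2 = 2.71833 years.

2.7183 years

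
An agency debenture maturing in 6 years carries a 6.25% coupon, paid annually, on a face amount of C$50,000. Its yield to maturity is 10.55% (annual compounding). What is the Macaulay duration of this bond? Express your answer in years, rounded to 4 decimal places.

5.0835 years

Periodic yield y = 0.1055. Discount each cash flow and weight by its year:
  t   CF        PV=CF/(1+0.1055)^t    t·PV
  1     3,125.00     2,826.7752     2,826.7752
  2     3,125.00     2,557.0106     5,114.0212
  3     3,125.00     2,312.9901     6,938.9704
  4     3,125.00     2,092.2570     8,369.0281
  5     3,125.00     1,892.5889     9,462.9445
  6    53,125.00    29,103.5832   174,621.4990
  Σ                 40,785.2050   207,333.2384
Price P = Σ PV = 40,785.2050.
Macaulay duration = Σ(t·PV) / P = 207,333.2384 / 40,785.2050 = 5.08354 years.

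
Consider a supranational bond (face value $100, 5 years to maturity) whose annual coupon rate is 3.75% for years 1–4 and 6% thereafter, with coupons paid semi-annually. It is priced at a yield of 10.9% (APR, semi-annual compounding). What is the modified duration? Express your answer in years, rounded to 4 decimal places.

4.2912 years

Periodic yield y = 0.0545. First find Macaulay duration:
  t   CF        PV=CF/(1+0.0545)^t    t·PV
  1        1.875         1.7781         1.7781
  2        1.875         1.6862         3.3724
  3        1.875         1.5990         4.7971
  4        1.875         1.5164         6.0656
  5        1.875         1.4380         7.1902
  6        1.875         1.3637         8.1823
  7        1.875         1.2932         9.0526
  8        1.875         1.2264         9.8111
  9        3.000         1.8608        16.7473
  10     103.000        60.5859       605.8587
  Σ                     74.3478       672.8554
P = 74.3478; Macaulay duration = 672.8554 / 74.3478 = 9.05011 half-year periods = 4.52505 years.
Modified duration = D_Mac / (1 + y) = 4.52505 / 1.0545 = 4.29118 years.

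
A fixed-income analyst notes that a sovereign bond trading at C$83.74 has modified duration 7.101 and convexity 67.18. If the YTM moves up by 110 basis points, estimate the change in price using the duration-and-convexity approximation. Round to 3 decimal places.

-C$6.201

Duration effect: -D_mod·Δy = -7.101 × (+0.011) = -0.078111
Convexity effect: ½·C·(Δy)² = 0.5 × 67.18 × (0.011)² = +0.00406439
ΔP/P ≈ -0.078111 + 0.00406439 = -0.07404661
ΔP ≈ 83.74 × (-0.07404661) = -6.2006631214.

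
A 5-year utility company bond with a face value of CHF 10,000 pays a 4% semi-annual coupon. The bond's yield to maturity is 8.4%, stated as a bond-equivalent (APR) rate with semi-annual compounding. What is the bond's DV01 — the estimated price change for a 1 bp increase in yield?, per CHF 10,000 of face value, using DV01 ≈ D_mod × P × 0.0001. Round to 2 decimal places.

CHF 3.58

Periodic yield y = 0.042.
  t   CF        PV=CF/(1+0.042)^t    t·PV
  1       200.00       191.9386       191.9386
  2       200.00       184.2021       368.4042
  3       200.00       176.7774       530.3323
  4       200.00       169.6521       678.6082
  5       200.00       162.8139       814.0694
  6       200.00       156.2513       937.5079
  7       200.00       149.9533     1,049.6729
  8       200.00       143.9091     1,151.2728
  9       200.00       138.1085     1,242.9768
  10   10,200.00     6,759.6309    67,596.3089
  Σ                  8,233.2372    74,561.0920
P = 8,233.2372; D_Mac = 9.05611 half-year periods = 4.52805 yrs; D_mod = 4.34554 yrs.
DV01 ≈ 4.34554 × 8,233.2372 × 0.0001 = 3.577788.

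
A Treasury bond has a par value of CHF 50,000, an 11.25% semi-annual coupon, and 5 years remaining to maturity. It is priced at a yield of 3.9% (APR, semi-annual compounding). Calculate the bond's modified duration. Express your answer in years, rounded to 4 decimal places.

Periodic yield y = 0.0195. First find Macaulay duration:
  t   CF        PV=CF/(1+0.0195)^t    t·PV
  1     2,812.50     2,758.7052     2,758.7052
  2     2,812.50     2,705.9394     5,411.8789
  3     2,812.50     2,654.1829     7,962.5486
  4     2,812.50     2,603.4162    10,413.6650
  5     2,812.50     2,553.6206    12,768.1032
  6     2,812.50     2,504.7775    15,028.6649
  7     2,812.50     2,456.8685    17,198.0798
  8     2,812.50     2,409.8760    19,279.0077
  9     2,812.50     2,363.7822    21,274.0399
  10   52,812.50    43,537.5940   435,375.9400
  Σ                 66,548.7626   547,470.6333
P = 66,548.7626; Macaulay duration = 547,470.6333 / 66,548.7626 = 8.22661 half-year periods = 4.11330 years.
Modified duration = D_Mac / (1 + y) = 4.11330 / 1.0195 = 4.03463 years.

4.0346 years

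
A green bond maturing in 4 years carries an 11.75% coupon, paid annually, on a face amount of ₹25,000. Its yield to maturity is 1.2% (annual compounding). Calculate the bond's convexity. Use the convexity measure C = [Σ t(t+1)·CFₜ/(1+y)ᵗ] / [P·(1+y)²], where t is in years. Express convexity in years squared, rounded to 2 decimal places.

16.34

With y = 0.012:
  t   CF        PV=CF/(1+0.012)^t    t·PV        t(t+1)·PV
  1     2,937.50     2,902.6680     2,902.6680       5,805.3360
  2     2,937.50     2,868.2490     5,736.4980      17,209.4940
  3     2,937.50     2,834.2381     8,502.7144      34,010.8577
  4    27,937.50    26,635.7844   106,543.1375     532,715.6875
  Σ                 35,240.9395   123,685.0179     589,741.3751
P = 35,240.9395.
Convexity = Σ t(t+1)·PV / [P·(1+y)²] = 589,741.3751 / (35,240.9395 × 1.024144) = 16.34004.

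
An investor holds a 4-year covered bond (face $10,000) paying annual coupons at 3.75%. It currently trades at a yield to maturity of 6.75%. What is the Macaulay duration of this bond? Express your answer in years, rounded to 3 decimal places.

Periodic yield y = 0.0675. Discount each cash flow and weight by its year:
  t   CF        PV=CF/(1+0.0675)^t    t·PV
  1       375.00       351.2881       351.2881
  2       375.00       329.0755       658.1509
  3       375.00       308.2674       924.8022
  4    10,375.00     7,989.4442    31,957.7770
  Σ                  8,978.0752    33,892.0182
Price P = Σ PV = 8,978.0752.
Macaulay duration = Σ(t·PV) / P = 33,892.0182 / 8,978.0752 = 3.77498 years.

3.775 years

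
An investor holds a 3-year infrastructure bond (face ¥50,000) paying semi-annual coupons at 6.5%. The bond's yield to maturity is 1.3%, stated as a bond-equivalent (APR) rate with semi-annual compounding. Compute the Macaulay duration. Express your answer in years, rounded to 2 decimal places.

Periodic yield y = 0.0065. Discount each cash flow and weight by its period:
  t   CF        PV=CF/(1+0.0065)^t    t·PV
  1     1,625.00     1,614.5057     1,614.5057
  2     1,625.00     1,604.0792     3,208.1584
  3     1,625.00     1,593.7200     4,781.1601
  4     1,625.00     1,583.4277     6,333.7110
  5     1,625.00     1,573.2019     7,866.0096
  6    51,625.00    49,656.6468   297,939.8808
  Σ                 57,625.5814   321,743.4256
Price P = Σ PV = 57,625.5814.
Macaulay duration = Σ(t·PV) / P = 321,743.4256 / 57,625.5814 = 5.58334 half-year periods.
In years: 5.58334 / 2 = 2.79167 years.

2.79 years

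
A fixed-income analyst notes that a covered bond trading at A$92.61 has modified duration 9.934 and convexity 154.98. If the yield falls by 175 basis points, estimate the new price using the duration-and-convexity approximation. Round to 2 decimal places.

A$110.91

Duration effect: -D_mod·Δy = -9.934 × (-0.0175) = +0.173845
Convexity effect: ½·C·(Δy)² = 0.5 × 154.98 × (-0.0175)² = +0.0237313125
ΔP/P ≈ +0.173845 + 0.0237313125 = +0.1975763125
New price ≈ 92.61 × (1 + 0.1975763125) = 110.907542300625.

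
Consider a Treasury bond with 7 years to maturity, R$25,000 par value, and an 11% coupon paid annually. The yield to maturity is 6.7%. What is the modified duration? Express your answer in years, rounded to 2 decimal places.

5.08 years

Periodic yield y = 0.067. First find Macaulay duration:
  t   CF        PV=CF/(1+0.067)^t    t·PV
  1     2,750.00     2,577.3196     2,577.3196
  2     2,750.00     2,415.4823     4,830.9646
  3     2,750.00     2,263.8072     6,791.4216
  4     2,750.00     2,121.6562     8,486.6249
  5     2,750.00     1,988.4313     9,942.1566
  6     2,750.00     1,863.5720    11,181.4320
  7    27,750.00    17,624.3071   123,370.1496
  Σ                 30,854.5757   167,180.0689
P = 30,854.5757; Macaulay duration = 167,180.0689 / 30,854.5757 = 5.41832 years.
Modified duration = D_Mac / (1 + y) = 5.41832 / 1.067 = 5.07809 years.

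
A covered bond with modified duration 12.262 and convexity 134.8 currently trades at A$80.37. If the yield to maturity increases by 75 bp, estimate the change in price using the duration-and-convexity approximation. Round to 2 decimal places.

Duration effect: -D_mod·Δy = -12.262 × (+0.0075) = -0.091965
Convexity effect: ½·C·(Δy)² = 0.5 × 134.8 × (0.0075)² = +0.00379125
ΔP/P ≈ -0.091965 + 0.00379125 = -0.08817375
ΔP ≈ 80.37 × (-0.08817375) = -7.0865242875.

-A$7.09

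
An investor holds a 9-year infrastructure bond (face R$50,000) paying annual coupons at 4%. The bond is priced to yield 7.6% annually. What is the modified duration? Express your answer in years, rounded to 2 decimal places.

6.99 years

Periodic yield y = 0.076. First find Macaulay duration:
  t   CF        PV=CF/(1+0.076)^t    t·PV
  1     2,000.00     1,858.7361     1,858.7361
  2     2,000.00     1,727.4499     3,454.8997
  3     2,000.00     1,605.4367     4,816.3100
  4     2,000.00     1,492.0415     5,968.1661
  5     2,000.00     1,386.6557     6,933.2785
  6     2,000.00     1,288.7135     7,732.2808
  7     2,000.00     1,197.6891     8,383.8237
  8     2,000.00     1,113.0940     8,904.7517
  9    52,000.00    26,896.3224   242,066.9015
  Σ                 38,566.1387   290,119.1480
P = 38,566.1387; Macaulay duration = 290,119.1480 / 38,566.1387 = 7.52264 years.
Modified duration = D_Mac / (1 + y) = 7.52264 / 1.076 = 6.99130 years.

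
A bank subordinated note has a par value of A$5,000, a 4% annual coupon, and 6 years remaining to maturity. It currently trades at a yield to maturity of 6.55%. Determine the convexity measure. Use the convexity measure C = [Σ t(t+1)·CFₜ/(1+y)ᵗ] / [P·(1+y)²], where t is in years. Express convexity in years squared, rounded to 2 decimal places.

32.18

With y = 0.0655:
  t   CF        PV=CF/(1+0.0655)^t    t·PV        t(t+1)·PV
  1       200.00       187.7053       187.7053         375.4106
  2       200.00       176.1664       352.3328       1,056.9984
  3       200.00       165.3368       496.0105       1,984.0421
  4       200.00       155.1730       620.6920       3,103.4602
  5       200.00       145.6340       728.1699       4,369.0195
  6     5,200.00     3,553.7152    21,322.2912     149,256.0382
  Σ                  4,383.7307    23,707.2017     160,144.9690
P = 4,383.7307.
Convexity = Σ t(t+1)·PV / [P·(1+y)²] = 160,144.9690 / (4,383.7307 × 1.135290) = 32.17826.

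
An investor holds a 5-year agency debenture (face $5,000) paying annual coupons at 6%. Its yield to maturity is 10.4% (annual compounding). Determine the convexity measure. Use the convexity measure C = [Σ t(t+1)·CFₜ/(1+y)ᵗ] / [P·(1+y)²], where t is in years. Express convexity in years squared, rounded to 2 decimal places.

20.77

With y = 0.104:
  t   CF        PV=CF/(1+0.104)^t    t·PV        t(t+1)·PV
  1       300.00       271.7391       271.7391         543.4783
  2       300.00       246.1405       492.2810       1,476.8431
  3       300.00       222.9534       668.8601       2,675.4404
  4       300.00       201.9505       807.8021       4,039.0103
  5     5,300.00     3,231.6960    16,158.4801      96,950.8804
  Σ                  4,174.4795    18,399.1624     105,685.6525
P = 4,174.4795.
Convexity = Σ t(t+1)·PV / [P·(1+y)²] = 105,685.6525 / (4,174.4795 × 1.218816) = 20.77187.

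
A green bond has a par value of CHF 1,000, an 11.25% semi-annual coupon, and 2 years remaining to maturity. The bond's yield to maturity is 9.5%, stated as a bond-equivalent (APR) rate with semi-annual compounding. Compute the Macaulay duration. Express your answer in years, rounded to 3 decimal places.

1.848 years

Periodic yield y = 0.0475. Discount each cash flow and weight by its period:
  t   CF        PV=CF/(1+0.0475)^t    t·PV
  1        56.25        53.6993        53.6993
  2        56.25        51.2642       102.5285
  3        56.25        48.9396       146.8188
  4     1,056.25       877.3050     3,509.2199
  Σ                  1,031.2081     3,812.2665
Price P = Σ PV = 1,031.2081.
Macaulay duration = Σ(t·PV) / P = 3,812.2665 / 1,031.2081 = 3.69689 half-year periods.
In years: 3.69689 / 2 = 1.84845 years.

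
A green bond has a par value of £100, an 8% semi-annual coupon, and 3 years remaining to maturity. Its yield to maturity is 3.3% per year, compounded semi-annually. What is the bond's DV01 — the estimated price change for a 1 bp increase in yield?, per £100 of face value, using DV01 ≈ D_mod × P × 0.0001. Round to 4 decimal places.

£0.0306

Periodic yield y = 0.0165.
  t   CF        PV=CF/(1+0.0165)^t    t·PV
  1         4.00         3.9351         3.9351
  2         4.00         3.8712         7.7424
  3         4.00         3.8084        11.4251
  4         4.00         3.7465        14.9862
  5         4.00         3.6857        18.4286
  6       104.00        94.2734       565.6402
  Σ                    113.3203       622.1576
P = 113.3203; D_Mac = 5.49026 half-year periods = 2.74513 yrs; D_mod = 2.70057 yrs.
DV01 ≈ 2.70057 × 113.3203 × 0.0001 = 0.030603.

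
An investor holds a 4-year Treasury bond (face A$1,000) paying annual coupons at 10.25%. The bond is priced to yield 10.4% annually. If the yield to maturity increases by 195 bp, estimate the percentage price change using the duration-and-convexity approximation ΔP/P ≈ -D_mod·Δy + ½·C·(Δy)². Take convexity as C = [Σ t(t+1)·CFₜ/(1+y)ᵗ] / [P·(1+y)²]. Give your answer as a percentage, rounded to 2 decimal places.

With y = 0.104:
  t   CF        PV=CF/(1+0.104)^t    t·PV        t(t+1)·PV
  1       102.50        92.8442        92.8442         185.6884
  2       102.50        84.0980       168.1960         504.5881
  3       102.50        76.1757       228.5272         914.1088
  4     1,102.50       742.1681     2,968.6725      14,843.3627
  Σ                    995.2861     3,458.2400      16,447.7480
P = 995.2861; D_Mac = 3.47462 yrs; D_mod = 3.14730 yrs; C = 13.55877.
Duration effect: -3.14730 × (+0.0195) = -0.061372
Convexity effect: 0.5 × 13.55877 × (0.0195)² = +0.0025779
ΔP/P ≈ -0.061372 + 0.0025779 = -0.058794 = -5.8794%.

-5.88%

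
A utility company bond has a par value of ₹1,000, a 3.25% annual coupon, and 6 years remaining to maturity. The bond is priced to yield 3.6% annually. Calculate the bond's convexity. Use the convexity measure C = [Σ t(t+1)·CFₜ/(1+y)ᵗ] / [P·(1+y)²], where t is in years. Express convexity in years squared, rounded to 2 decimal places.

With y = 0.036:
  t   CF        PV=CF/(1+0.036)^t    t·PV        t(t+1)·PV
  1        32.50        31.3707        31.3707          62.7413
  2        32.50        30.2806        60.5611         181.6833
  3        32.50        29.2283        87.6850         350.7400
  4        32.50        28.2127       112.8507         564.2536
  5        32.50        27.2323       136.1616         816.9695
  6     1,032.50       835.0866     5,010.5197      35,073.6382
  Σ                    981.4112     5,439.1488      37,050.0260
P = 981.4112.
Convexity = Σ t(t+1)·PV / [P·(1+y)²] = 37,050.0260 / (981.4112 × 1.073296) = 35.17370.

35.17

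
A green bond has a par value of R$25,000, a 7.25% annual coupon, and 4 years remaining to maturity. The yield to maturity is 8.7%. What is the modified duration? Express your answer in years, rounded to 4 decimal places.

3.3136 years

Periodic yield y = 0.087. First find Macaulay duration:
  t   CF        PV=CF/(1+0.087)^t    t·PV
  1     1,812.50     1,667.4333     1,667.4333
  2     1,812.50     1,533.9773     3,067.9546
  3     1,812.50     1,411.2026     4,233.6079
  4    26,812.50    19,205.2132    76,820.8529
  Σ                 23,817.8265    85,789.8487
P = 23,817.8265; Macaulay duration = 85,789.8487 / 23,817.8265 = 3.60192 years.
Modified duration = D_Mac / (1 + y) = 3.60192 / 1.087 = 3.31363 years.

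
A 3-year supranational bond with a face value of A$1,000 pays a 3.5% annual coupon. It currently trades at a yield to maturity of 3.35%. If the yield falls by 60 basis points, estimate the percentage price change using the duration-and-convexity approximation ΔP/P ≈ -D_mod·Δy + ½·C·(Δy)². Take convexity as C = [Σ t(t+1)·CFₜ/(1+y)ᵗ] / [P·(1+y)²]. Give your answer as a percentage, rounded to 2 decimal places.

With y = 0.0335:
  t   CF        PV=CF/(1+0.0335)^t    t·PV        t(t+1)·PV
  1        35.00        33.8655        33.8655          67.7310
  2        35.00        32.7678        65.5356         196.6067
  3     1,035.00       937.5812     2,812.7437      11,250.9748
  Σ                  1,004.2145     2,912.1448      11,515.3125
P = 1,004.2145; D_Mac = 2.89992 yrs; D_mod = 2.80592 yrs; C = 10.73565.
Duration effect: -2.80592 × (-0.006) = +0.016836
Convexity effect: 0.5 × 10.73565 × (-0.006)² = +0.0001932
ΔP/P ≈ +0.016836 + 0.0001932 = +0.017029 = +1.7029%.

+1.70%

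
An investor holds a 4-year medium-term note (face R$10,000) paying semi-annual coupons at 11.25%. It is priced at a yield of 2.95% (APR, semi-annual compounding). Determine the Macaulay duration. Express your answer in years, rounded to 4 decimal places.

Periodic yield y = 0.01475. Discount each cash flow and weight by its period:
  t   CF        PV=CF/(1+0.01475)^t    t·PV
  1       562.50       554.3237       554.3237
  2       562.50       546.2663     1,092.5326
  3       562.50       538.3260     1,614.9780
  4       562.50       530.5011     2,122.0044
  5       562.50       522.7899     2,613.9497
  6       562.50       515.1909     3,091.1453
  7       562.50       507.7023     3,553.9159
  8    10,562.50     9,394.9450    75,159.5600
  Σ                 13,110.0452    89,802.4096
Price P = Σ PV = 13,110.0452.
Macaulay duration = Σ(t·PV) / P = 89,802.4096 / 13,110.0452 = 6.84989 half-year periods.
In years: 6.84989 / 2 = 3.42495 years.

3.4249 years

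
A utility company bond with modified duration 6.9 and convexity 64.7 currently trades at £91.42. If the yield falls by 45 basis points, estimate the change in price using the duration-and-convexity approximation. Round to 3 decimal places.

+£2.898

Duration effect: -D_mod·Δy = -6.9 × (-0.0045) = +0.031050
Convexity effect: ½·C·(Δy)² = 0.5 × 64.7 × (-0.0045)² = +0.0006550875
ΔP/P ≈ +0.031050 + 0.0006550875 = +0.0317050875
ΔP ≈ 91.42 × (+0.0317050875) = +2.89847909925.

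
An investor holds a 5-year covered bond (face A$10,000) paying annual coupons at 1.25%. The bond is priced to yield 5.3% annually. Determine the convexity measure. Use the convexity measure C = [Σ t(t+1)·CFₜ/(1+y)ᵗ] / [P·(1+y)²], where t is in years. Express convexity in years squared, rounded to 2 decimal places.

26.08

With y = 0.053:
  t   CF        PV=CF/(1+0.053)^t    t·PV        t(t+1)·PV
  1       125.00       118.7085       118.7085         237.4169
  2       125.00       112.7336       225.4671         676.4014
  3       125.00       107.0594       321.1783       1,284.7131
  4       125.00       101.6709       406.6835       2,033.4173
  5    10,125.00     7,820.8359    39,104.1797     234,625.0784
  Σ                  8,261.0083    40,176.2171     238,857.0271
P = 8,261.0083.
Convexity = Σ t(t+1)·PV / [P·(1+y)²] = 238,857.0271 / (8,261.0083 × 1.108809) = 26.07644.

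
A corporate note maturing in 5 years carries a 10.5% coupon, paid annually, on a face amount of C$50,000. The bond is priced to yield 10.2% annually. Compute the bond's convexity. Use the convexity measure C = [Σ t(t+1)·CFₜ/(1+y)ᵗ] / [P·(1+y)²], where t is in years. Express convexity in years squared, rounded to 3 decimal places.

19.112

With y = 0.102:
  t   CF        PV=CF/(1+0.102)^t    t·PV        t(t+1)·PV
  1     5,250.00     4,764.0653     4,764.0653       9,528.1307
  2     5,250.00     4,323.1083     8,646.2166      25,938.6497
  3     5,250.00     3,922.9658    11,768.8973      47,075.5894
  4     5,250.00     3,559.8601    14,239.4402      71,197.2011
  5    55,250.00    33,995.7252   169,978.6259   1,019,871.7554
  Σ                 50,565.7246   209,397.2454   1,173,611.3263
P = 50,565.7246.
Convexity = Σ t(t+1)·PV / [P·(1+y)²] = 1,173,611.3263 / (50,565.7246 × 1.214404) = 19.11194.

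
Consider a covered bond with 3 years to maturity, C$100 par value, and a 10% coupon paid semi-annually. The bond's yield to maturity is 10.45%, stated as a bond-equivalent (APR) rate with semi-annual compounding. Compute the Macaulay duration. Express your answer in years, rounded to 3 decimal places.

Periodic yield y = 0.05225. Discount each cash flow and weight by its period:
  t   CF        PV=CF/(1+0.05225)^t    t·PV
  1         5.00         4.7517         4.7517
  2         5.00         4.5158         9.0315
  3         5.00         4.2915        12.8746
  4         5.00         4.0784        16.3138
  5         5.00         3.8759        19.3796
  6       105.00        77.3527       464.1164
  Σ                     98.8661       526.4677
Price P = Σ PV = 98.8661.
Macaulay duration = Σ(t·PV) / P = 526.4677 / 98.8661 = 5.32506 half-year periods.
In years: 5.32506 / 2 = 2.66253 years.

2.663 years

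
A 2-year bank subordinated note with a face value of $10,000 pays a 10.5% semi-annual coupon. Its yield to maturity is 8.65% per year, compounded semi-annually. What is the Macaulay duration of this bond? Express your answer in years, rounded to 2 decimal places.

1.86 years

Periodic yield y = 0.04325. Discount each cash flow and weight by its period:
  t   CF        PV=CF/(1+0.04325)^t    t·PV
  1       525.00       503.2351       503.2351
  2       525.00       482.3725       964.7449
  3       525.00       462.3748     1,387.1243
  4    10,525.00     8,885.2271    35,540.9083
  Σ                 10,333.2094    38,396.0126
Price P = Σ PV = 10,333.2094.
Macaulay duration = Σ(t·PV) / P = 38,396.0126 / 10,333.2094 = 3.71579 half-year periods.
In years: 3.71579 / 2 = 1.85789 years.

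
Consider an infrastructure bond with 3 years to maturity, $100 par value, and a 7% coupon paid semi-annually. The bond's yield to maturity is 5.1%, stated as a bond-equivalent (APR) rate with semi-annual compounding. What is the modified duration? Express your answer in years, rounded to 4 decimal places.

Periodic yield y = 0.0255. First find Macaulay duration:
  t   CF        PV=CF/(1+0.0255)^t    t·PV
  1         3.50         3.4130         3.4130
  2         3.50         3.3281         6.6562
  3         3.50         3.2453         9.7360
  4         3.50         3.1646        12.6586
  5         3.50         3.0860        15.4298
  6       103.50        88.9870       533.9217
  Σ                    105.2240       581.8153
P = 105.2240; Macaulay duration = 581.8153 / 105.2240 = 5.52930 half-year periods = 2.76465 years.
Modified duration = D_Mac / (1 + y) = 2.76465 / 1.0255 = 2.69591 years.

2.6959 years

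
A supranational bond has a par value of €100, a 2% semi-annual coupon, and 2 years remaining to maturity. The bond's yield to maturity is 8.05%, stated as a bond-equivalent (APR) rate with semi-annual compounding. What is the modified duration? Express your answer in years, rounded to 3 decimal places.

1.892 years

Periodic yield y = 0.04025. First find Macaulay duration:
  t   CF        PV=CF/(1+0.04025)^t    t·PV
  1         1.00         0.9613         0.9613
  2         1.00         0.9241         1.8482
  3         1.00         0.8884         2.6651
  4       101.00        86.2523       345.0090
  Σ                     89.0260       350.4836
P = 89.0260; Macaulay duration = 350.4836 / 89.0260 = 3.93687 half-year periods = 1.96843 years.
Modified duration = D_Mac / (1 + y) = 1.96843 / 1.04025 = 1.89227 years.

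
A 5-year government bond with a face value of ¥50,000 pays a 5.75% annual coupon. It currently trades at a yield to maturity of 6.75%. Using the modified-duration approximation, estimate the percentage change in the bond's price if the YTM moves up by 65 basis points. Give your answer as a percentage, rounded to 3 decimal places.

Periodic yield y = 0.0675. Modified duration first:
  t   CF        PV=CF/(1+0.0675)^t    t·PV
  1     2,875.00     2,693.2084     2,693.2084
  2     2,875.00     2,522.9119     5,045.8238
  3     2,875.00     2,363.3835     7,090.1505
  4     2,875.00     2,213.9424     8,855.7695
  5    52,875.00    38,142.6587   190,713.2935
  Σ                 47,936.1049   214,398.2457
P = 47,936.1049; D_Mac = 4.47258 yrs; D_mod = 4.47258/(1+0.0675) = 4.18977 yrs.
ΔP/P ≈ -D_mod · Δy = -4.18977 × (+0.0065) = -0.027234 = -2.7234%.

-2.723%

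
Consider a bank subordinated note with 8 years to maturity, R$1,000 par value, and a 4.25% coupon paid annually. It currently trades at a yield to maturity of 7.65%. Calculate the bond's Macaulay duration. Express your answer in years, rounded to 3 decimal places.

Periodic yield y = 0.0765. Discount each cash flow and weight by its year:
  t   CF        PV=CF/(1+0.0765)^t    t·PV
  1        42.50        39.4798        39.4798
  2        42.50        36.6742        73.3484
  3        42.50        34.0680       102.2040
  4        42.50        31.6470       126.5881
  5        42.50        29.3981       146.9903
  6        42.50        27.3089       163.8536
  7        42.50        25.3683       177.5778
  8     1,042.50       578.0479     4,624.3828
  Σ                    801.9922     5,454.4249
Price P = Σ PV = 801.9922.
Macaulay duration = Σ(t·PV) / P = 5,454.4249 / 801.9922 = 6.80110 years.

6.801 years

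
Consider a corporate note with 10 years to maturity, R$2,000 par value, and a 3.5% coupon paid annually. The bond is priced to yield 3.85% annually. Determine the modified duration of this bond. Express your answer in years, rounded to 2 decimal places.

8.27 years

Periodic yield y = 0.0385. First find Macaulay duration:
  t   CF        PV=CF/(1+0.0385)^t    t·PV
  1        70.00        67.4049        67.4049
  2        70.00        64.9060       129.8121
  3        70.00        62.4998       187.4994
  4        70.00        60.1828       240.7310
  5        70.00        57.9516       289.7581
  6        70.00        55.8032       334.8191
  7        70.00        53.7344       376.1409
  8        70.00        51.7423       413.9387
  9        70.00        49.8241       448.4170
  10    2,070.00     1,418.7482    14,187.4824
  Σ                  1,942.7974    16,676.0036
P = 1,942.7974; Macaulay duration = 16,676.0036 / 1,942.7974 = 8.58350 years.
Modified duration = D_Mac / (1 + y) = 8.58350 / 1.0385 = 8.26529 years.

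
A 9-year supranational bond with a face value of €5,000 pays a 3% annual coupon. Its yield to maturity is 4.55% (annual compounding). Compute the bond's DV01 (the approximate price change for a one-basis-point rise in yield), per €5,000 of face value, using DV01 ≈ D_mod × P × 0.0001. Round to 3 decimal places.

Periodic yield y = 0.0455.
  t   CF        PV=CF/(1+0.0455)^t    t·PV
  1       150.00       143.4720       143.4720
  2       150.00       137.2281       274.4563
  3       150.00       131.2560       393.7680
  4       150.00       125.5438       502.1750
  5       150.00       120.0801       600.4005
  6       150.00       114.8542       689.1254
  7       150.00       109.8558       768.9906
  8       150.00       105.0749       840.5992
  9     5,150.00     3,450.5704    31,055.1338
  Σ                  4,437.9354    35,268.1208
P = 4,437.9354; D_Mac = 7.94697 yrs; D_mod = 7.60112 yrs.
DV01 ≈ 7.60112 × 4,437.9354 × 0.0001 = 3.373326.

€3.373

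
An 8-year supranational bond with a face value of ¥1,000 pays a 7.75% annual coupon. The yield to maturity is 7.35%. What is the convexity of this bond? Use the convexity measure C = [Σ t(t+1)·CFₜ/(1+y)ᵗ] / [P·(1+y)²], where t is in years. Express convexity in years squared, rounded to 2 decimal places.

With y = 0.0735:
  t   CF        PV=CF/(1+0.0735)^t    t·PV        t(t+1)·PV
  1        77.50        72.1938        72.1938         144.3875
  2        77.50        67.2508       134.5016         403.5049
  3        77.50        62.6463       187.9390         751.7558
  4        77.50        58.3571       233.4283       1,167.1415
  5        77.50        54.3615       271.8075       1,630.8451
  6        77.50        50.6395       303.8370       2,126.8590
  7        77.50        47.1723       330.2063       2,641.6507
  8     1,077.50       610.9433     4,887.5462      43,987.9158
  Σ                  1,023.5646     6,421.4597      52,854.0603
P = 1,023.5646.
Convexity = Σ t(t+1)·PV / [P·(1+y)²] = 52,854.0603 / (1,023.5646 × 1.152402) = 44.80836.

44.81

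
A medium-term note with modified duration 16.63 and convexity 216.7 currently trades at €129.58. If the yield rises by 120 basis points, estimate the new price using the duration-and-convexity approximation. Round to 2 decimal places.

Duration effect: -D_mod·Δy = -16.63 × (+0.012) = -0.199560
Convexity effect: ½·C·(Δy)² = 0.5 × 216.7 × (0.012)² = +0.0156024
ΔP/P ≈ -0.199560 + 0.0156024 = -0.1839576
New price ≈ 129.58 × (1 - 0.1839576) = 105.742774192.

€105.74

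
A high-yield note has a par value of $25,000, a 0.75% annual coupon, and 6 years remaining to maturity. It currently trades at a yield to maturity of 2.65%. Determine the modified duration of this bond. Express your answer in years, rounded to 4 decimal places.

5.7300 years

Periodic yield y = 0.0265. First find Macaulay duration:
  t   CF        PV=CF/(1+0.0265)^t    t·PV
  1       187.50       182.6595       182.6595
  2       187.50       177.9440       355.8880
  3       187.50       173.3502       520.0507
  4       187.50       168.8750       675.5001
  5       187.50       164.5154       822.5769
  6    25,187.50    21,529.3710   129,176.2259
  Σ                 22,396.7151   131,732.9011
P = 22,396.7151; Macaulay duration = 131,732.9011 / 22,396.7151 = 5.88180 years.
Modified duration = D_Mac / (1 + y) = 5.88180 / 1.0265 = 5.72995 years.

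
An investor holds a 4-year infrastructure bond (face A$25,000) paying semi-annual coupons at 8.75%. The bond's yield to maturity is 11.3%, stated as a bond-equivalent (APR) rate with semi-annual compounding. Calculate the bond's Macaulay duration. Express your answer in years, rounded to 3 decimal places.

Periodic yield y = 0.0565. Discount each cash flow and weight by its period:
  t   CF        PV=CF/(1+0.0565)^t    t·PV
  1     1,093.75     1,035.2579     1,035.2579
  2     1,093.75       979.8939     1,959.7878
  3     1,093.75       927.4907     2,782.4721
  4     1,093.75       877.8899     3,511.5597
  5     1,093.75       830.9417     4,154.7085
  6     1,093.75       786.5042     4,719.0253
  7     1,093.75       744.4432     5,211.1023
  8    26,093.75    16,810.4944   134,483.9551
  Σ                 22,992.9160   157,857.8688
Price P = Σ PV = 22,992.9160.
Macaulay duration = Σ(t·PV) / P = 157,857.8688 / 22,992.9160 = 6.86550 half-year periods.
In years: 6.86550 / 2 = 3.43275 years.

3.433 years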